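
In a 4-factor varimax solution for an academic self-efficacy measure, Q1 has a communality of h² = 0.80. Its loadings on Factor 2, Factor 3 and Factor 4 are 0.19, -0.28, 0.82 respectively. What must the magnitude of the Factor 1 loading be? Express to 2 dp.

Under orthogonal rotation h² = Σλ², so λ_Factor 1² = h² − (0.7869) = 0.80 − 0.7869 = 0.0131.
|λ| = √0.0131 = 0.1145.

0.11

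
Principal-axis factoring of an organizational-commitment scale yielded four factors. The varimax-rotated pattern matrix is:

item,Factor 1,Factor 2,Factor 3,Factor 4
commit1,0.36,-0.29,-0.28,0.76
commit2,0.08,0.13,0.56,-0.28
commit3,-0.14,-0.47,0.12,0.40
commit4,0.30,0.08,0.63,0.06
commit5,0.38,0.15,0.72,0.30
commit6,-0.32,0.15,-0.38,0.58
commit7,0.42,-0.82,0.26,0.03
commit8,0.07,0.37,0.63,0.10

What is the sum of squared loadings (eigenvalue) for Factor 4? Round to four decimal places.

SS loadings for Factor 4 = 0.76² + (-0.28)² + 0.40² + 0.06² + 0.30² + 0.58² + 0.03² + 0.10² = 0.5776 + 0.0784 + 0.1600 + 0.0036 + 0.0900 + 0.3364 + 0.0009 + 0.0100 = 1.2569

1.2569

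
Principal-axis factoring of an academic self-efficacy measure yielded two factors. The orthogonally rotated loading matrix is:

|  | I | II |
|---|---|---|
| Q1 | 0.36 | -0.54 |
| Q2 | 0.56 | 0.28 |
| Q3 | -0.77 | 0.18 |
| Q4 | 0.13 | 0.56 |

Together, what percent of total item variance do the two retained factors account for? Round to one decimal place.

44.2%

Communalities: 0.4212, 0.3920, 0.6253, 0.3305; Σh² = 1.7690.
Total variance with 4 standardized items is 4, so the solution explains 1.7690/4 = 0.4423 = 44.23%.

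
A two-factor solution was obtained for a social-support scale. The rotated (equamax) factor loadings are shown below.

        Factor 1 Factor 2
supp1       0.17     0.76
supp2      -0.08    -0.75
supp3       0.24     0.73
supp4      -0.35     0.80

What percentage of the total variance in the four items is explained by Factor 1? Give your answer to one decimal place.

5.4%

SS loadings for Factor 1 = 0.17² + (-0.08)² + 0.24² + (-0.35)² = 0.2154
With 4 standardized items, total variance = 4. Proportion = 0.2154/4 = 0.0538 → 5.38%.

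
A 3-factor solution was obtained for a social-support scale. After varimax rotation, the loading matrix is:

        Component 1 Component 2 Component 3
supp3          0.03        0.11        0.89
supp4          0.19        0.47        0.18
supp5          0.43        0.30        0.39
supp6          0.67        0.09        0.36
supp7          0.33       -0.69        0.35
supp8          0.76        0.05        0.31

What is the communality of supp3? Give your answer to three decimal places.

h² = 0.03² + 0.11² + 0.89² = 0.0009 + 0.0121 + 0.7921 = 0.8051

0.805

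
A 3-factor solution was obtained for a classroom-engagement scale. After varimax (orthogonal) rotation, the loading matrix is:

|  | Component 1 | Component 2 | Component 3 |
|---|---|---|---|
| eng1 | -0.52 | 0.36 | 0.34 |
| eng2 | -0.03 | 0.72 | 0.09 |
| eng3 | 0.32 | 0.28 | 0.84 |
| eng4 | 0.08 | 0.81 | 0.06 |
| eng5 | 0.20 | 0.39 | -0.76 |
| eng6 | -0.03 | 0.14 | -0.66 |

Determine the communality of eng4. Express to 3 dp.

0.666

h² = 0.08² + 0.81² + 0.06² = 0.0064 + 0.6561 + 0.0036 = 0.6661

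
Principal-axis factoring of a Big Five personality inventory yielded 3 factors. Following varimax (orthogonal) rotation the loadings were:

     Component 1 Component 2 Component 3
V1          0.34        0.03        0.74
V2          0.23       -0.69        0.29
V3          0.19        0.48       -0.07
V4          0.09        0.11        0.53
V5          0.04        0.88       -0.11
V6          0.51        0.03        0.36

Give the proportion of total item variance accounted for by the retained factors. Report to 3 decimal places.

Communalities: 0.6641, 0.6131, 0.2714, 0.3011, 0.7881, 0.3906; Σh² = 3.0284.
Total variance with 6 standardized items is 6, so the solution explains 3.0284/6 = 0.5047.

0.505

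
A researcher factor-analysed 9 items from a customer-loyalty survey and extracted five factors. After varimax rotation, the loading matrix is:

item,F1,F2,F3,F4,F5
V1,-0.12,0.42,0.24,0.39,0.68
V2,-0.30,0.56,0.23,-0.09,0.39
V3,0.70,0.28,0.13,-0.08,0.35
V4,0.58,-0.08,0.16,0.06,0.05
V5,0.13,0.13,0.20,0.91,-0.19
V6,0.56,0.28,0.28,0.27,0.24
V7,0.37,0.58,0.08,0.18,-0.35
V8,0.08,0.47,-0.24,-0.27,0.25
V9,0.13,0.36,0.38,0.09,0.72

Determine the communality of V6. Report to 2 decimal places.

0.60

h² = 0.56² + 0.28² + 0.28² + 0.27² + 0.24² = 0.3136 + 0.0784 + 0.0784 + 0.0729 + 0.0576 = 0.6009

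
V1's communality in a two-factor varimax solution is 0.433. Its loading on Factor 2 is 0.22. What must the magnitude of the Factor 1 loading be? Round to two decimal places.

Under orthogonal rotation h² = Σλ², so λ_Factor 1² = h² − (0.0484) = 0.433 − 0.0484 = 0.3846.
|λ| = √0.3846 = 0.6202.

0.62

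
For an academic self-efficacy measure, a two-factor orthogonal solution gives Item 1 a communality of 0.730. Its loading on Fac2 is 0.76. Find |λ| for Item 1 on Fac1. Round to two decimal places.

0.39

Under orthogonal rotation h² = Σλ², so λ_Fac1² = h² − (0.5776) = 0.730 − 0.5776 = 0.1524.
|λ| = √0.1524 = 0.3904.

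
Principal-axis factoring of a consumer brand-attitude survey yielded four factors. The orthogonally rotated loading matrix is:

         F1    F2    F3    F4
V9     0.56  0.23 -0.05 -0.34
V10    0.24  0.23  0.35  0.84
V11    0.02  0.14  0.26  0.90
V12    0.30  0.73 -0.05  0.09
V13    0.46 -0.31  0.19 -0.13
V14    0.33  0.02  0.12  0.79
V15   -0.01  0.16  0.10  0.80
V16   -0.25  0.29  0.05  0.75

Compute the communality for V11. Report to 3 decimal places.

0.898

h² = 0.02² + 0.14² + 0.26² + 0.90² = 0.0004 + 0.0196 + 0.0676 + 0.8100 = 0.8976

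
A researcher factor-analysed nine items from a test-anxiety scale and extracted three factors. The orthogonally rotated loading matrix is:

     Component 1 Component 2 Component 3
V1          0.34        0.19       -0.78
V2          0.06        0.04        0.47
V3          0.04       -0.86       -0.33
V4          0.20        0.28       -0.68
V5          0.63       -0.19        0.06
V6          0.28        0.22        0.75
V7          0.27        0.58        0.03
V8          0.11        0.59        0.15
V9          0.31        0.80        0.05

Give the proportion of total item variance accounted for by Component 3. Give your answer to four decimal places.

0.2214

SS loadings for Component 3 = (-0.78)² + 0.47² + (-0.33)² + (-0.68)² + 0.06² + 0.75² + 0.03² + 0.15² + 0.05² = 1.9926
Proportion of variance = 1.9926 / 9 = 0.2214.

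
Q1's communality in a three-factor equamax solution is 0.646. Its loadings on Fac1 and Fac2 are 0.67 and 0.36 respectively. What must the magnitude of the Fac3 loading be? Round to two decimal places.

0.26

Under orthogonal rotation h² = Σλ², so λ_Fac3² = h² − (0.5785) = 0.646 − 0.5785 = 0.0675.
|λ| = √0.0675 = 0.2598.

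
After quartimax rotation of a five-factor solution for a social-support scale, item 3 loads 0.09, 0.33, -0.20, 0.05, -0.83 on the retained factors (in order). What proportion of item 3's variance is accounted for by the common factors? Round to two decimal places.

h² = 0.09² + 0.33² + (-0.20)² + 0.05² + (-0.83)² = 0.0081 + 0.1089 + 0.0400 + 0.0025 + 0.6889 = 0.8484

0.85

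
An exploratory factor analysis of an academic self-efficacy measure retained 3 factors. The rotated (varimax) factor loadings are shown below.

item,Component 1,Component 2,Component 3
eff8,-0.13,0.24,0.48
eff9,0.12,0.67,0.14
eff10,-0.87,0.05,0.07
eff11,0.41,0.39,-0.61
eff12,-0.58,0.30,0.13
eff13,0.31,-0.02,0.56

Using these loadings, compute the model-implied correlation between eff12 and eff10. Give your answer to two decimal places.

r̂ = Σ λ_i·λ_j across factors = (-0.58)(-0.87) + (0.30)(0.05) + (0.13)(0.07)
  = +0.5046 +0.0150 +0.0091 = 0.5287

0.53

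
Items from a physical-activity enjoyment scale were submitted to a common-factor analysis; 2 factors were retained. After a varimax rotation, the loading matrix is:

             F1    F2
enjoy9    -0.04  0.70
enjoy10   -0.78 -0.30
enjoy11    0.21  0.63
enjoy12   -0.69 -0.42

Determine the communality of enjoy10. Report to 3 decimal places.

h² = (-0.78)² + (-0.30)² = 0.6084 + 0.0900 = 0.6984

0.698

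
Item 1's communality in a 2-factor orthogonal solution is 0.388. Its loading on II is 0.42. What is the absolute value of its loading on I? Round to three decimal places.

Under orthogonal rotation h² = Σλ², so λ_I² = h² − (0.1764) = 0.388 − 0.1764 = 0.2116.
|λ| = √0.2116 = 0.4600.

0.460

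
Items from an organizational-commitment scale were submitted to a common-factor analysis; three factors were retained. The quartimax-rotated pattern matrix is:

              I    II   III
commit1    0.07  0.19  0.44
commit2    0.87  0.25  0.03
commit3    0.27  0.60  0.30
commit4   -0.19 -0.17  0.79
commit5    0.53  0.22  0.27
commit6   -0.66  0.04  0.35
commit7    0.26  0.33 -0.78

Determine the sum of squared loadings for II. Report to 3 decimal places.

SS loadings for II = 0.19² + 0.25² + 0.60² + (-0.17)² + 0.22² + 0.04² + 0.33² = 0.0361 + 0.0625 + 0.3600 + 0.0289 + 0.0484 + 0.0016 + 0.1089 = 0.6464

0.646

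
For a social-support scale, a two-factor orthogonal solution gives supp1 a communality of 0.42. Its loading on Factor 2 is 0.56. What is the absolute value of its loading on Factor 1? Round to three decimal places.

Under orthogonal rotation h² = Σλ², so λ_Factor 1² = h² − (0.3136) = 0.42 − 0.3136 = 0.1064.
|λ| = √0.1064 = 0.3262.

0.326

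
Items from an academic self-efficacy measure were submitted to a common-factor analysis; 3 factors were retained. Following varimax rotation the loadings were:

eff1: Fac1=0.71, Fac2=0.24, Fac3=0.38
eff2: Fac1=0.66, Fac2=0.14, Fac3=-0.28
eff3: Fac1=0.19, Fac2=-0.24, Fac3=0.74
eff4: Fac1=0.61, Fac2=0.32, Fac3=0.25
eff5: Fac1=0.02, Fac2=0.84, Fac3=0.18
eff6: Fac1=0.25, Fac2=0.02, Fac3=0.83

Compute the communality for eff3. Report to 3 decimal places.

0.641

h² = 0.19² + (-0.24)² + 0.74² = 0.0361 + 0.0576 + 0.5476 = 0.6413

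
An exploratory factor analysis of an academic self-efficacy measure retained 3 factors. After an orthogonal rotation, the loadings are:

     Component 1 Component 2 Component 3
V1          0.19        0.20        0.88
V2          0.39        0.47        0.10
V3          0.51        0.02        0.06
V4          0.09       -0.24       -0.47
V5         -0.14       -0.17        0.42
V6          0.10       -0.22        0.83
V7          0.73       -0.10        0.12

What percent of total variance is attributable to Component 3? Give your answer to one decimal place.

27.0%

SS loadings for Component 3 = 0.88² + 0.10² + 0.06² + (-0.47)² + 0.42² + 0.83² + 0.12² = 1.8886
With 7 standardized items, total variance = 7. Proportion = 1.8886/7 = 0.2698 → 26.98%.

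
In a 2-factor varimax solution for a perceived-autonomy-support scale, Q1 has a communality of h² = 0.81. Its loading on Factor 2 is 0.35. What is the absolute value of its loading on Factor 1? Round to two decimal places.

Under orthogonal rotation h² = Σλ², so λ_Factor 1² = h² − (0.1225) = 0.81 − 0.1225 = 0.6875.
|λ| = √0.6875 = 0.8292.

0.83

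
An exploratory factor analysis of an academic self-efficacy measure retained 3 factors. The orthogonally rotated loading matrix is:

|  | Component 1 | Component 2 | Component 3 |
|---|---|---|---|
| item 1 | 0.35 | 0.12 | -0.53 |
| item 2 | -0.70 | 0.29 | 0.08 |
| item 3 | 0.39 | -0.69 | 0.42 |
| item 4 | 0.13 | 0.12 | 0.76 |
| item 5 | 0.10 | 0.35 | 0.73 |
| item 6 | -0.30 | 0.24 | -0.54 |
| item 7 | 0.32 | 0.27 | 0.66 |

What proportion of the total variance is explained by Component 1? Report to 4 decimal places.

SS loadings for Component 1 = 0.35² + (-0.70)² + 0.39² + 0.13² + 0.10² + (-0.30)² + 0.32² = 0.9839
Proportion of variance = 0.9839 / 7 = 0.1406.

0.1406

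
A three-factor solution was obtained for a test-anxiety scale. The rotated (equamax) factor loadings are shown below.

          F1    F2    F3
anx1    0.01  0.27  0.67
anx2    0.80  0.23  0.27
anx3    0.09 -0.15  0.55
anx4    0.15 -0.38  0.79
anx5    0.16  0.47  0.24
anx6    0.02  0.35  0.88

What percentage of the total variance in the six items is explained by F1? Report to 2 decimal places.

SS loadings for F1 = 0.01² + 0.80² + 0.09² + 0.15² + 0.16² + 0.02² = 0.6967
With 6 standardized items, total variance = 6. Proportion = 0.6967/6 = 0.1161 → 11.61%.

11.61%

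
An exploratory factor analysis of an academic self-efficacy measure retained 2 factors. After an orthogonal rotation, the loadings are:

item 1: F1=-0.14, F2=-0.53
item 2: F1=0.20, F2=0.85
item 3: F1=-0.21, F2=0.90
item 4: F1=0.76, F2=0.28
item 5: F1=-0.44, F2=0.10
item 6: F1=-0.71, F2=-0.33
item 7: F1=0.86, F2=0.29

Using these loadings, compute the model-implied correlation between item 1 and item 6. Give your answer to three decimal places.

0.274

r̂ = Σ λ_i·λ_j across factors = (-0.14)(-0.71) + (-0.53)(-0.33)
  = +0.0994 +0.1749 = 0.2743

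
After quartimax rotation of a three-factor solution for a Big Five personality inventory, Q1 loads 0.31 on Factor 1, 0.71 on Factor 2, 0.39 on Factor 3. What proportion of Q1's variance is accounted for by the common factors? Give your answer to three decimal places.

0.752

h² = 0.31² + 0.71² + 0.39² = 0.0961 + 0.5041 + 0.1521 = 0.7523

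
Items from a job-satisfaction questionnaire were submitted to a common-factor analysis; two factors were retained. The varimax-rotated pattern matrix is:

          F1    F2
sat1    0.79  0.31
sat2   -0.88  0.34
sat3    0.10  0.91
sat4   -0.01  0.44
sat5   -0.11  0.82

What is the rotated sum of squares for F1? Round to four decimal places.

SS loadings for F1 = 0.79² + (-0.88)² + 0.10² + (-0.01)² + (-0.11)² = 0.6241 + 0.7744 + 0.0100 + 0.0001 + 0.0121 = 1.4207

1.4207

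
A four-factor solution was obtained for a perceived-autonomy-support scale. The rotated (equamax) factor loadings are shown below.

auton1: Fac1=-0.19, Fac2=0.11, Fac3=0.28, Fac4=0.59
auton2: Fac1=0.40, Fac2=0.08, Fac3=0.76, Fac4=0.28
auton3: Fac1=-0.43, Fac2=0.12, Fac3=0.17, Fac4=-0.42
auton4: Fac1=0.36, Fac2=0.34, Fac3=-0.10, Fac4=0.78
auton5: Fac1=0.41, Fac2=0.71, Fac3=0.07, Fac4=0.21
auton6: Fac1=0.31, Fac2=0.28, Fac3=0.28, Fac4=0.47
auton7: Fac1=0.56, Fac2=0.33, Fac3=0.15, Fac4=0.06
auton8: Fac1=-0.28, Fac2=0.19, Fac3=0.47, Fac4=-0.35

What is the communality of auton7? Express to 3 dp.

h² = 0.56² + 0.33² + 0.15² + 0.06² = 0.3136 + 0.1089 + 0.0225 + 0.0036 = 0.4486

0.449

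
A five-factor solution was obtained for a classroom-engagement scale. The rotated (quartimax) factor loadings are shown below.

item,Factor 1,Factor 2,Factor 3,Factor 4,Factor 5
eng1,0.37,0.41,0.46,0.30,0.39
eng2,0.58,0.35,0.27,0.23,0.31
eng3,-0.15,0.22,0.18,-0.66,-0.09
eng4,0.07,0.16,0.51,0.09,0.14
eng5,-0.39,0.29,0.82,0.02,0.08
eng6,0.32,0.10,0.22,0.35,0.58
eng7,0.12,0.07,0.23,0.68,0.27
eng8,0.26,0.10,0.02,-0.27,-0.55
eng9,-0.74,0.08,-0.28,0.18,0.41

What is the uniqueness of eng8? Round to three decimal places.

h² = 0.26² + 0.10² + 0.02² + (-0.27)² + (-0.55)² = 0.0676 + 0.0100 + 0.0004 + 0.0729 + 0.3025 = 0.4534
Uniqueness u² = 1 − h² = 1 − 0.4534 = 0.5466

0.547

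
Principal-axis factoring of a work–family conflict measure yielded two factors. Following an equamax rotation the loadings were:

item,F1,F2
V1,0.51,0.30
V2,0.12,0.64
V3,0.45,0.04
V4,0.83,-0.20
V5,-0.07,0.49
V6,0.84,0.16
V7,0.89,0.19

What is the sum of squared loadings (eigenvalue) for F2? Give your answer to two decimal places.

SS loadings for F2 = 0.30² + 0.64² + 0.04² + (-0.20)² + 0.49² + 0.16² + 0.19² = 0.0900 + 0.4096 + 0.0016 + 0.0400 + 0.2401 + 0.0256 + 0.0361 = 0.8430

0.84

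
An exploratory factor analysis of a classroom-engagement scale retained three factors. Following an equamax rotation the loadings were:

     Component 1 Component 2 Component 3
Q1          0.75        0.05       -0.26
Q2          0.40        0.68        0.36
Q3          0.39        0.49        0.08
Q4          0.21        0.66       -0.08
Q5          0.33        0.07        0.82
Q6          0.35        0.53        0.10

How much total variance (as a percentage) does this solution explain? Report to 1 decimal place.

Communalities: 0.6326, 0.7520, 0.3986, 0.4861, 0.7862, 0.4134; Σh² = 3.4689.
Total variance with 6 standardized items is 6, so the solution explains 3.4689/6 = 0.5782 = 57.81%.

57.8%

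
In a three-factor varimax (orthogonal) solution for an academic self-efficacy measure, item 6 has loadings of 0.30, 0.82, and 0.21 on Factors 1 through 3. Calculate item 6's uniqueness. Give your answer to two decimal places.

h² = 0.30² + 0.82² + 0.21² = 0.0900 + 0.6724 + 0.0441 = 0.8065
Uniqueness u² = 1 − h² = 1 − 0.8065 = 0.1935

0.19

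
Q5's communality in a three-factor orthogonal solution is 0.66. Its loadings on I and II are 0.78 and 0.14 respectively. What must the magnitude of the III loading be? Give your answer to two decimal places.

0.18

Under orthogonal rotation h² = Σλ², so λ_III² = h² − (0.6280) = 0.66 − 0.6280 = 0.0320.
|λ| = √0.0320 = 0.1789.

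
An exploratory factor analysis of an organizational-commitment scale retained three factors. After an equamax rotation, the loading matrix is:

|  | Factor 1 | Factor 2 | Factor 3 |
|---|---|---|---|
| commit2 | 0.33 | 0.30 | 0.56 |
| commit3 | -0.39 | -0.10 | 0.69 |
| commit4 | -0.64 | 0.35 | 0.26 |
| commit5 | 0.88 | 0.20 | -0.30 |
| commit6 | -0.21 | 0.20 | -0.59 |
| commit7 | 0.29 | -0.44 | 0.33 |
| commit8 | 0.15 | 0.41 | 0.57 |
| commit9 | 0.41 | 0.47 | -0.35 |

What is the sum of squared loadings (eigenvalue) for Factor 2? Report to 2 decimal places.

SS loadings for Factor 2 = 0.30² + (-0.10)² + 0.35² + 0.20² + 0.20² + (-0.44)² + 0.41² + 0.47² = 0.0900 + 0.0100 + 0.1225 + 0.0400 + 0.0400 + 0.1936 + 0.1681 + 0.2209 = 0.8851

0.89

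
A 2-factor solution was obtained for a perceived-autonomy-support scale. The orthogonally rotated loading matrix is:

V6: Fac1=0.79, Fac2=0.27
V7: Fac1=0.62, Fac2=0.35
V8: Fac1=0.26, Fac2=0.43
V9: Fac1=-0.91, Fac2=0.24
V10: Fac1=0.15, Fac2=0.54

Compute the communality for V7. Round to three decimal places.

0.507

h² = 0.62² + 0.35² = 0.3844 + 0.1225 = 0.5069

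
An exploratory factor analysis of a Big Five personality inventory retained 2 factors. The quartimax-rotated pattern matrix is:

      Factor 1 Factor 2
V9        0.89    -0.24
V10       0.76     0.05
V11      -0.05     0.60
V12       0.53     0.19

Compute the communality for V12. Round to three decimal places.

h² = 0.53² + 0.19² = 0.2809 + 0.0361 = 0.3170

0.317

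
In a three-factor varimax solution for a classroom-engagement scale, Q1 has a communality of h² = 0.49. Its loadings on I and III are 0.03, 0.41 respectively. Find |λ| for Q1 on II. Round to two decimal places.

Under orthogonal rotation h² = Σλ², so λ_II² = h² − (0.1690) = 0.49 − 0.1690 = 0.3210.
|λ| = √0.3210 = 0.5666.

0.57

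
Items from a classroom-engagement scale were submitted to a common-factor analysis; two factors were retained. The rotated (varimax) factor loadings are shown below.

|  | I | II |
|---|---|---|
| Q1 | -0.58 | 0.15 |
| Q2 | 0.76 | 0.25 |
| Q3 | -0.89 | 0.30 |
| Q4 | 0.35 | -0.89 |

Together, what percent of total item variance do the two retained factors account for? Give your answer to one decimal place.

69.9%

Communalities: 0.3589, 0.6401, 0.8821, 0.9146; Σh² = 2.7957.
Total variance with 4 standardized items is 4, so the solution explains 2.7957/4 = 0.6989 = 69.89%.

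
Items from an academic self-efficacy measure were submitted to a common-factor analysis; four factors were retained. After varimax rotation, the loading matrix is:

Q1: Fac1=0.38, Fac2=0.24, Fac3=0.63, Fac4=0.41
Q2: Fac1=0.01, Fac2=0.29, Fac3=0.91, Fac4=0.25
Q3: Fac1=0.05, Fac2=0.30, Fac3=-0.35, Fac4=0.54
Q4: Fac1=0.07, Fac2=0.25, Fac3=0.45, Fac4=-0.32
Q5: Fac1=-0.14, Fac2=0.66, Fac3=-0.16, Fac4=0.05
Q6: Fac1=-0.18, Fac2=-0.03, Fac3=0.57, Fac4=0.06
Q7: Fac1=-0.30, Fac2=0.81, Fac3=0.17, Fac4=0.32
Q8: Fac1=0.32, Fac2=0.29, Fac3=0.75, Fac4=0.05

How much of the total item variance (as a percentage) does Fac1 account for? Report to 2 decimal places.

4.95%

SS loadings for Fac1 = 0.38² + 0.01² + 0.05² + 0.07² + (-0.14)² + (-0.18)² + (-0.30)² + 0.32² = 0.3963
With 8 standardized items, total variance = 8. Proportion = 0.3963/8 = 0.0495 → 4.95%.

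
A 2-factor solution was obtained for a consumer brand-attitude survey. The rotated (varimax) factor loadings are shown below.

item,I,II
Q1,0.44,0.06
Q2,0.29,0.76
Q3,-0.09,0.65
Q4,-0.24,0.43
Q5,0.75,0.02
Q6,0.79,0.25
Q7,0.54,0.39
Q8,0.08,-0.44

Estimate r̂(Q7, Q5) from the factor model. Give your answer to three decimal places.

r̂ = Σ λ_i·λ_j across factors = (0.54)(0.75) + (0.39)(0.02)
  = +0.4050 +0.0078 = 0.4128

0.413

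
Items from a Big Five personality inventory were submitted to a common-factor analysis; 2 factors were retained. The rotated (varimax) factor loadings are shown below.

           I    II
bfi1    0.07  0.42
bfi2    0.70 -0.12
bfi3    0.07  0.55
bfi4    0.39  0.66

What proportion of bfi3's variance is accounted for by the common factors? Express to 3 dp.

h² = 0.07² + 0.55² = 0.0049 + 0.3025 = 0.3074

0.307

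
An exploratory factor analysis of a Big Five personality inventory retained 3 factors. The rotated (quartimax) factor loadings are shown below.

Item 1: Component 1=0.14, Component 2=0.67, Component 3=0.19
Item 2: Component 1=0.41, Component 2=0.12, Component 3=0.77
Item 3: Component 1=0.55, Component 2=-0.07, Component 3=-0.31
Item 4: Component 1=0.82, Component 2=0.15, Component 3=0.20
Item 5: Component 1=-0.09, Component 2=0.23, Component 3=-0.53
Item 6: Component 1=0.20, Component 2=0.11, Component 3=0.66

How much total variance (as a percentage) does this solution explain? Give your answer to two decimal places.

Communalities: 0.5046, 0.7754, 0.4035, 0.7349, 0.3419, 0.4877; Σh² = 3.2480.
Total variance with 6 standardized items is 6, so the solution explains 3.2480/6 = 0.5413 = 54.13%.

54.13%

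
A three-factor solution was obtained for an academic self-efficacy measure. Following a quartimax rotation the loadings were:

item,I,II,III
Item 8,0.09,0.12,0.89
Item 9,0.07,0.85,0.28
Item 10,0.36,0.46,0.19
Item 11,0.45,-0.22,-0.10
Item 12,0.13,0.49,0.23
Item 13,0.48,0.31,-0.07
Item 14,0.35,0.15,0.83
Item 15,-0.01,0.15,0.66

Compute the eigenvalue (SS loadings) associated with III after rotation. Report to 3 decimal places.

SS loadings for III = 0.89² + 0.28² + 0.19² + (-0.10)² + 0.23² + (-0.07)² + 0.83² + 0.66² = 0.7921 + 0.0784 + 0.0361 + 0.0100 + 0.0529 + 0.0049 + 0.6889 + 0.4356 = 2.0989

2.099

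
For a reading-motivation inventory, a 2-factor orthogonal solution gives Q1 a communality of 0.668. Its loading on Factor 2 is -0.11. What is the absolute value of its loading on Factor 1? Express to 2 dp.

Under orthogonal rotation h² = Σλ², so λ_Factor 1² = h² − (0.0121) = 0.668 − 0.0121 = 0.6559.
|λ| = √0.6559 = 0.8099.

0.81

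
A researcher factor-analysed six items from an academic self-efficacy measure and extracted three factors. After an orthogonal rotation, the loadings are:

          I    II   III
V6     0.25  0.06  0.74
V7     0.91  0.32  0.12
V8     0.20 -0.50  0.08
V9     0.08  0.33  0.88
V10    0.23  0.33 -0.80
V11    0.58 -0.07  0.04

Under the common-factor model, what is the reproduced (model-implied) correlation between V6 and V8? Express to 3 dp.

r̂ = Σ λ_i·λ_j across factors = (0.25)(0.20) + (0.06)(-0.50) + (0.74)(0.08)
  = +0.0500 -0.0300 +0.0592 = 0.0792

0.079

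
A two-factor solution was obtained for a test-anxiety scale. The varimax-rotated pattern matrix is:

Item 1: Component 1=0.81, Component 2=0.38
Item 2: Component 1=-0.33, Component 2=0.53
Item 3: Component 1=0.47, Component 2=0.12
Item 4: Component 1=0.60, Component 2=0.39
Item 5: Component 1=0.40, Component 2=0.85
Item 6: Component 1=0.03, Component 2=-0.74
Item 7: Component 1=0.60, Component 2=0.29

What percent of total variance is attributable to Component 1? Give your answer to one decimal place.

SS loadings for Component 1 = 0.81² + (-0.33)² + 0.47² + 0.60² + 0.40² + 0.03² + 0.60² = 1.8668
With 7 standardized items, total variance = 7. Proportion = 1.8668/7 = 0.2667 → 26.67%.

26.7%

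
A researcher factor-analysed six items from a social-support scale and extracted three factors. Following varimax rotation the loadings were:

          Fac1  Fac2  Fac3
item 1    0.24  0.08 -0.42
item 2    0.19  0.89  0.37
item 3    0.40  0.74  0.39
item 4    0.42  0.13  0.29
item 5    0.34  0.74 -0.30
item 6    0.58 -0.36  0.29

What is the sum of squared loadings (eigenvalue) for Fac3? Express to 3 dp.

0.724

SS loadings for Fac3 = (-0.42)² + 0.37² + 0.39² + 0.29² + (-0.30)² + 0.29² = 0.1764 + 0.1369 + 0.1521 + 0.0841 + 0.0900 + 0.0841 = 0.7236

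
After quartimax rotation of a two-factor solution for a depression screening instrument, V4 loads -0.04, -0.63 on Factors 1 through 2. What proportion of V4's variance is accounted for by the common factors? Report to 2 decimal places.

0.40

h² = (-0.04)² + (-0.63)² = 0.0016 + 0.3969 = 0.3985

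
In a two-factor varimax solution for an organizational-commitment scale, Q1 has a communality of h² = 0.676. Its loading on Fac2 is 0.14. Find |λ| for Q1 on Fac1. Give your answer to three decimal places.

Under orthogonal rotation h² = Σλ², so λ_Fac1² = h² − (0.0196) = 0.676 − 0.0196 = 0.6564.
|λ| = √0.6564 = 0.8102.

0.810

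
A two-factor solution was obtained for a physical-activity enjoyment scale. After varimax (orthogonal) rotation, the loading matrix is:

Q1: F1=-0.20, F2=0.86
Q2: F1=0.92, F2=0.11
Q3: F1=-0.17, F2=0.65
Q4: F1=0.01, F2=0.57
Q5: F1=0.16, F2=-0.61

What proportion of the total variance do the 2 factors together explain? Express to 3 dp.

0.562

SS loadings by factor: 0.9410, 1.8712; total = 2.8122.
Total variance with 5 standardized items is 5, so the solution explains 2.8122/5 = 0.5624.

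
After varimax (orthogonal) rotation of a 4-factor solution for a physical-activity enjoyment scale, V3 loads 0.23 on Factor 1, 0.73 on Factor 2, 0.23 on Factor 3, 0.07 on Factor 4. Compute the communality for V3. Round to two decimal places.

h² = 0.23² + 0.73² + 0.23² + 0.07² = 0.0529 + 0.5329 + 0.0529 + 0.0049 = 0.6436

0.64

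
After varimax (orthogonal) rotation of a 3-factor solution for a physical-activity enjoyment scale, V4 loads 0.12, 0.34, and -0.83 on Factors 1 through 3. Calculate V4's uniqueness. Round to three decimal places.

0.181

h² = 0.12² + 0.34² + (-0.83)² = 0.0144 + 0.1156 + 0.6889 = 0.8189
Uniqueness u² = 1 − h² = 1 − 0.8189 = 0.1811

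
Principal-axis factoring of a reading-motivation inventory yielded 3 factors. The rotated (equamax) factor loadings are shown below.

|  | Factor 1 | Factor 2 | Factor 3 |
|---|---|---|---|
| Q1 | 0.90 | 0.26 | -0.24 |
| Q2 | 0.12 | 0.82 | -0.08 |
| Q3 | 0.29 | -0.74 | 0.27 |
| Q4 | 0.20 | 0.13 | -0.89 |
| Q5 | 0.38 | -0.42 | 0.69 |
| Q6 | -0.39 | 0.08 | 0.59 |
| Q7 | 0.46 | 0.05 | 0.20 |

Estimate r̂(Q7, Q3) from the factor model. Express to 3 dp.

r̂ = Σ λ_i·λ_j across factors = (0.46)(0.29) + (0.05)(-0.74) + (0.20)(0.27)
  = +0.1334 -0.0370 +0.0540 = 0.1504

0.150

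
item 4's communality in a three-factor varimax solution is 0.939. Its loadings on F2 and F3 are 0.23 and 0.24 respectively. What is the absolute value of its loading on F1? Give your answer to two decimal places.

0.91

Under orthogonal rotation h² = Σλ², so λ_F1² = h² − (0.1105) = 0.939 − 0.1105 = 0.8285.
|λ| = √0.8285 = 0.9102.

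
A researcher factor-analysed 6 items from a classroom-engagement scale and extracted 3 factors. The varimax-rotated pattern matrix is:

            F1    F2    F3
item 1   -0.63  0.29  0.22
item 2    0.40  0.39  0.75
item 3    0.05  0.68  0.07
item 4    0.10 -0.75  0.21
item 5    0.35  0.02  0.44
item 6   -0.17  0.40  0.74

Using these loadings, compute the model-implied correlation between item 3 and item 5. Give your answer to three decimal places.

r̂ = Σ λ_i·λ_j across factors = (0.05)(0.35) + (0.68)(0.02) + (0.07)(0.44)
  = +0.0175 +0.0136 +0.0308 = 0.0619

0.062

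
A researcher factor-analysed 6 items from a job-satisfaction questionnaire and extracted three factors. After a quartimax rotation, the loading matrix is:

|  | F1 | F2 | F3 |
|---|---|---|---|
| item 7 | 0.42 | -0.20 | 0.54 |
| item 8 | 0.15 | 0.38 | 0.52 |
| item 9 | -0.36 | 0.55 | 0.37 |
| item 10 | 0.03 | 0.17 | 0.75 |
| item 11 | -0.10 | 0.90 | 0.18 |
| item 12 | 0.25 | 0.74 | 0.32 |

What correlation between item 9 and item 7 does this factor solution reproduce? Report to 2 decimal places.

r̂ = Σ λ_i·λ_j across factors = (-0.36)(0.42) + (0.55)(-0.20) + (0.37)(0.54)
  = -0.1512 -0.1100 +0.1998 = -0.0614

-0.06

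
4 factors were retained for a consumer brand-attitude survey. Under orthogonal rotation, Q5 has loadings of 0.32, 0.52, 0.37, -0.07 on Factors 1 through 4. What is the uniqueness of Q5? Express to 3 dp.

0.485

h² = 0.32² + 0.52² + 0.37² + (-0.07)² = 0.1024 + 0.2704 + 0.1369 + 0.0049 = 0.5146
Uniqueness u² = 1 − h² = 1 − 0.5146 = 0.4854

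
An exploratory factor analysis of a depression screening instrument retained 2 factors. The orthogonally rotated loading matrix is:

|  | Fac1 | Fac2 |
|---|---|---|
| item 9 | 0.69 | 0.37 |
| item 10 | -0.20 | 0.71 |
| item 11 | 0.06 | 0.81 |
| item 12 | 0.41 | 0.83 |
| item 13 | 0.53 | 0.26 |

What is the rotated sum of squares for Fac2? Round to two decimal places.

SS loadings for Fac2 = 0.37² + 0.71² + 0.81² + 0.83² + 0.26² = 0.1369 + 0.5041 + 0.6561 + 0.6889 + 0.0676 = 2.0536

2.05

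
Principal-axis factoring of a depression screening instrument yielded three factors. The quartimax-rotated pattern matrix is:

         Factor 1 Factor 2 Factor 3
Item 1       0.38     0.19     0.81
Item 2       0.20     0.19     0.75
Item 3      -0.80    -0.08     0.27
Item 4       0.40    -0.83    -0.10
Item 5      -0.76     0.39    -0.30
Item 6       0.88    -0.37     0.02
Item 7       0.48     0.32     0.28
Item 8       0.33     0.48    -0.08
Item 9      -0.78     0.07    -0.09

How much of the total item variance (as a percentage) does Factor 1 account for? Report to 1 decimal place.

SS loadings for Factor 1 = 0.38² + 0.20² + (-0.80)² + 0.40² + (-0.76)² + 0.88² + 0.48² + 0.33² + (-0.78)² = 3.2841
With 9 standardized items, total variance = 9. Proportion = 3.2841/9 = 0.3649 → 36.49%.

36.5%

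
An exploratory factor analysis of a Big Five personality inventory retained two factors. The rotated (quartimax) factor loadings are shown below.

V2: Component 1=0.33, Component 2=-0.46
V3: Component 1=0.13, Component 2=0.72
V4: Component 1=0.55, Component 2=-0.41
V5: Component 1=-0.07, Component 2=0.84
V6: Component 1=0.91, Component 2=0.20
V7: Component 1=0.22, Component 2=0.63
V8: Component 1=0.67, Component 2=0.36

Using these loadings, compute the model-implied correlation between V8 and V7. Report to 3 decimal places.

r̂ = Σ λ_i·λ_j across factors = (0.67)(0.22) + (0.36)(0.63)
  = +0.1474 +0.2268 = 0.3742

0.374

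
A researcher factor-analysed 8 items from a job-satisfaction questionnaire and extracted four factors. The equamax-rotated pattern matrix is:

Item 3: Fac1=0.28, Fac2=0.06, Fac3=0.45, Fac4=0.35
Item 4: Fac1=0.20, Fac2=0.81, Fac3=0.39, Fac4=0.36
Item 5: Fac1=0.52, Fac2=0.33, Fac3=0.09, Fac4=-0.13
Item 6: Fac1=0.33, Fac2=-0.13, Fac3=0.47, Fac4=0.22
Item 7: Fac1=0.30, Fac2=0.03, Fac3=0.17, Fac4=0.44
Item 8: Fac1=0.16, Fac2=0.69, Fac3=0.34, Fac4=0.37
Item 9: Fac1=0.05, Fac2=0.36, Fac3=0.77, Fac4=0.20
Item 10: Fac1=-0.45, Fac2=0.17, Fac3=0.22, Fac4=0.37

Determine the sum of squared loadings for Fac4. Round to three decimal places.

SS loadings for Fac4 = 0.35² + 0.36² + (-0.13)² + 0.22² + 0.44² + 0.37² + 0.20² + 0.37² = 0.1225 + 0.1296 + 0.0169 + 0.0484 + 0.1936 + 0.1369 + 0.0400 + 0.1369 = 0.8248

0.825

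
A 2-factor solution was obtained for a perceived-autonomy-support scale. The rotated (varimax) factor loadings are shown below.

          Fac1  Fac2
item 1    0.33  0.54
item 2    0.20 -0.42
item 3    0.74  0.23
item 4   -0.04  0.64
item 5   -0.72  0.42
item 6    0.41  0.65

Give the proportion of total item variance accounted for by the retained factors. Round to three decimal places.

0.486

SS loadings by factor: 1.3846, 1.5294; total = 2.9140.
Total variance with 6 standardized items is 6, so the solution explains 2.9140/6 = 0.4857.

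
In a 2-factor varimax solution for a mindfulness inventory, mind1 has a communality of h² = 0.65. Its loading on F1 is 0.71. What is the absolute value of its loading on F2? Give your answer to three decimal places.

0.382

Under orthogonal rotation h² = Σλ², so λ_F2² = h² − (0.5041) = 0.65 − 0.5041 = 0.1459.
|λ| = √0.1459 = 0.3820.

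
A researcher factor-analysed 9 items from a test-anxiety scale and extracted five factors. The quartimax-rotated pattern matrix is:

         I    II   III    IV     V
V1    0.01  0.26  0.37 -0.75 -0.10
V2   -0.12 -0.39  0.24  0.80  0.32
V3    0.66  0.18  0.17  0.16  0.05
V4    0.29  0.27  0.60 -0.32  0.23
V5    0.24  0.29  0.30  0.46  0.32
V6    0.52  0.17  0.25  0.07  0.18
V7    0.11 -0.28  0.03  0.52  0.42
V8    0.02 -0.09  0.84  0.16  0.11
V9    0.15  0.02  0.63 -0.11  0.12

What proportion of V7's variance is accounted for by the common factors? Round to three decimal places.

0.538

h² = 0.11² + (-0.28)² + 0.03² + 0.52² + 0.42² = 0.0121 + 0.0784 + 0.0009 + 0.2704 + 0.1764 = 0.5382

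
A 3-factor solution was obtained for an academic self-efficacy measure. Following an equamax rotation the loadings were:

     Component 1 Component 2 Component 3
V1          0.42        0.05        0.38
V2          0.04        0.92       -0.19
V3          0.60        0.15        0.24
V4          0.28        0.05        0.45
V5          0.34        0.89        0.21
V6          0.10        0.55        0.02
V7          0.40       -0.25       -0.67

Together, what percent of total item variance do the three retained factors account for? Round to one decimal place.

55.2%

SS loadings by factor: 0.9020, 2.0310, 0.9340; total = 3.8670.
Total variance with 7 standardized items is 7, so the solution explains 3.8670/7 = 0.5524 = 55.24%.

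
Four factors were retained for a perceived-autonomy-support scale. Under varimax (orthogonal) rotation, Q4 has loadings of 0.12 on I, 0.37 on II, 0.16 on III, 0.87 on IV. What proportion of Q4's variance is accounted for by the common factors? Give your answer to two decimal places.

0.93

h² = 0.12² + 0.37² + 0.16² + 0.87² = 0.0144 + 0.1369 + 0.0256 + 0.7569 = 0.9338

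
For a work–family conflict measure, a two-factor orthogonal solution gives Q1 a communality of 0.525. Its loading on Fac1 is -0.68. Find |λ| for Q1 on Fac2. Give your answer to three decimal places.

Under orthogonal rotation h² = Σλ², so λ_Fac2² = h² − (0.4624) = 0.525 − 0.4624 = 0.0626.
|λ| = √0.0626 = 0.2502.

0.250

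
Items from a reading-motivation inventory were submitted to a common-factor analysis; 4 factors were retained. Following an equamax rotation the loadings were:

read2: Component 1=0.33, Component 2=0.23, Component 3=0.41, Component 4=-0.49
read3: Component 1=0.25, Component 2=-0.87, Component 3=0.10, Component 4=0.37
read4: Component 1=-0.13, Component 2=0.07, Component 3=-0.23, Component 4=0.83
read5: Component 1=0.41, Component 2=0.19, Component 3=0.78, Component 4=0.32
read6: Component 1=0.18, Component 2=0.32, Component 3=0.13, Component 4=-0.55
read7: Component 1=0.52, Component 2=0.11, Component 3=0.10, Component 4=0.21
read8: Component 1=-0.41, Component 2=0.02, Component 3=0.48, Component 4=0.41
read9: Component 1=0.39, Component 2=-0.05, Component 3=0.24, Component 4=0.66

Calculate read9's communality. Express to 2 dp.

h² = 0.39² + (-0.05)² + 0.24² + 0.66² = 0.1521 + 0.0025 + 0.0576 + 0.4356 = 0.6478

0.65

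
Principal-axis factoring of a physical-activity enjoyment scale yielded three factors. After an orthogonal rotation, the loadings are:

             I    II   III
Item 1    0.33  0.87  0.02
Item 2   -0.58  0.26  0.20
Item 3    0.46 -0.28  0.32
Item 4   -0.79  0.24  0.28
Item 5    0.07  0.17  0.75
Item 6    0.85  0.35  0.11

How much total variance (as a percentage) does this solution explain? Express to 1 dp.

65.3%

SS loadings by factor: 2.0084, 1.1119, 0.7958; total = 3.9161.
Total variance with 6 standardized items is 6, so the solution explains 3.9161/6 = 0.6527 = 65.27%.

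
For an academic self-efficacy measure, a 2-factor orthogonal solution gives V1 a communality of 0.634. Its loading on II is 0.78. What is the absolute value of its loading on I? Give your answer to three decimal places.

Under orthogonal rotation h² = Σλ², so λ_I² = h² − (0.6084) = 0.634 − 0.6084 = 0.0256.
|λ| = √0.0256 = 0.1600.

0.160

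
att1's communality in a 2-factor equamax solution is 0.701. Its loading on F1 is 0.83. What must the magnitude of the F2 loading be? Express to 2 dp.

0.11

Under orthogonal rotation h² = Σλ², so λ_F2² = h² − (0.6889) = 0.701 − 0.6889 = 0.0121.
|λ| = √0.0121 = 0.1100.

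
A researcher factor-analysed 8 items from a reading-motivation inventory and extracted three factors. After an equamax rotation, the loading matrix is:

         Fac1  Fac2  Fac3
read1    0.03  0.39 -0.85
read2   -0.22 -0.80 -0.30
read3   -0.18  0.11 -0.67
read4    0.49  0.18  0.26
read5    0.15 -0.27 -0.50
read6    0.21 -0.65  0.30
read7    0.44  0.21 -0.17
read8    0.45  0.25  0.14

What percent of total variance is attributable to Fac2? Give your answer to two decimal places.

17.98%

SS loadings for Fac2 = 0.39² + (-0.80)² + 0.11² + 0.18² + (-0.27)² + (-0.65)² + 0.21² + 0.25² = 1.4386
With 8 standardized items, total variance = 8. Proportion = 1.4386/8 = 0.1798 → 17.98%.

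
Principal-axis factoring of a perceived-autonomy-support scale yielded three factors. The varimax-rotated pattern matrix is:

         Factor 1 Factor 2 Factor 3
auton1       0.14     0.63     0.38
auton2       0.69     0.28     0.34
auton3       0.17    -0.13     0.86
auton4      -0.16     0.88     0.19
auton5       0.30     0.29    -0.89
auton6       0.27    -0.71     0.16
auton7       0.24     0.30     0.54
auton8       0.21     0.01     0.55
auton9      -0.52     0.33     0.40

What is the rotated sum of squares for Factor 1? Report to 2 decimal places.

1.09

SS loadings for Factor 1 = 0.14² + 0.69² + 0.17² + (-0.16)² + 0.30² + 0.27² + 0.24² + 0.21² + (-0.52)² = 0.0196 + 0.4761 + 0.0289 + 0.0256 + 0.0900 + 0.0729 + 0.0576 + 0.0441 + 0.2704 = 1.0852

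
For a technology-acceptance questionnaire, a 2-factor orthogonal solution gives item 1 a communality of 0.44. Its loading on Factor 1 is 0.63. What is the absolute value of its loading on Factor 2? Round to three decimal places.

Under orthogonal rotation h² = Σλ², so λ_Factor 2² = h² − (0.3969) = 0.44 − 0.3969 = 0.0431.
|λ| = √0.0431 = 0.2076.

0.208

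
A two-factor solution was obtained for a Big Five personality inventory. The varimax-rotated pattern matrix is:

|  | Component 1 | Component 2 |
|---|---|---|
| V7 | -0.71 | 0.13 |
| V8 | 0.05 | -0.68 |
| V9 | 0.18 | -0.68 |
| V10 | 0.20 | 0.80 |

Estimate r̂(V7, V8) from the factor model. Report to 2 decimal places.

-0.12

r̂ = Σ λ_i·λ_j across factors = (-0.71)(0.05) + (0.13)(-0.68)
  = -0.0355 -0.0884 = -0.1239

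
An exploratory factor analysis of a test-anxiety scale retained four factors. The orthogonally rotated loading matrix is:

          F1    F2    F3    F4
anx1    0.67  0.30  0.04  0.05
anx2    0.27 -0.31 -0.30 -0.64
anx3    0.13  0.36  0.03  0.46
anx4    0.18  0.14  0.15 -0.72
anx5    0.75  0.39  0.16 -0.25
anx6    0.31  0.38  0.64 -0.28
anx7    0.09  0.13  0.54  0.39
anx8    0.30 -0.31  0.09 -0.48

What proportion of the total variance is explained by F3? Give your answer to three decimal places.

0.106

SS loadings for F3 = 0.04² + (-0.30)² + 0.03² + 0.15² + 0.16² + 0.64² + 0.54² + 0.09² = 0.8499
Proportion of variance = 0.8499 / 8 = 0.1062.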